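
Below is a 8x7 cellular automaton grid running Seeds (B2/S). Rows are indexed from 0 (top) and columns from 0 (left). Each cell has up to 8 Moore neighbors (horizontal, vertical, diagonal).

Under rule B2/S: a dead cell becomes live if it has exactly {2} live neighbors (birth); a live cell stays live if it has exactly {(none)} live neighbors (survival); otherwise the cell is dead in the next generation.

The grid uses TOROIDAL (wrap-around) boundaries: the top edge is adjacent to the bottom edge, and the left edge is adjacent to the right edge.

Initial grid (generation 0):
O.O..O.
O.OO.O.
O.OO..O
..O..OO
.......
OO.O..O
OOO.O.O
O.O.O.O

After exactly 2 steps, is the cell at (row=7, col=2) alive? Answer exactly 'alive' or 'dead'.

Answer: dead

Derivation:
Simulating step by step:
Generation 0 (given above): 27 live cells
Generation 1: 4 live cells
.......
.......
.......
....O..
...OO..
....O..
.......
.......
Generation 2: 2 live cells
.......
.......
.......
.....O.
.......
.....O.
.......
.......

Cell (7,2) at generation 2: 0 -> dead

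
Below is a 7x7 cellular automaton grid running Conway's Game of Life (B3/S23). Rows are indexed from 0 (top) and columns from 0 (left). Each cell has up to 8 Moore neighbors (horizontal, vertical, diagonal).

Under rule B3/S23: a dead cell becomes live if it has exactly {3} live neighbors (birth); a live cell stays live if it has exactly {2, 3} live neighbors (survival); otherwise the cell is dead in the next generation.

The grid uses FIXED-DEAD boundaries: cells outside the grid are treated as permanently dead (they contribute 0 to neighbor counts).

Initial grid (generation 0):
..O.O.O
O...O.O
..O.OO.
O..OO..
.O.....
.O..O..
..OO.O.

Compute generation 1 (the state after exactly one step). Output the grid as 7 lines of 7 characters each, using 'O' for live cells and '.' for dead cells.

Simulating step by step:
Generation 0 (given above): 18 live cells
Generation 1: 21 live cells
(generation 1 grid is the final answer)

Answer: ...O...
.O..O.O
.O.....
.OOOOO.
OOOOO..
.O.OO..
..OOO..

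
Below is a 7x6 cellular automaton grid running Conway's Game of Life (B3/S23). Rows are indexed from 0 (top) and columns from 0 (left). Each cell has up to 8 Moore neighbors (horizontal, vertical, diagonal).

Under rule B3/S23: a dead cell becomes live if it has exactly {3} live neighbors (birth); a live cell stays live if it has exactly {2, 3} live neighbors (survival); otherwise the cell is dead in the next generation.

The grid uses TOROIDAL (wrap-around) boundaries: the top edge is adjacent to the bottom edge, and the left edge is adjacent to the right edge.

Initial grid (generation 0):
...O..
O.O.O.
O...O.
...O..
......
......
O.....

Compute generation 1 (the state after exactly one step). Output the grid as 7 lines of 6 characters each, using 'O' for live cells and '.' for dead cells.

Answer: .O.O.O
.O..O.
.O..O.
......
......
......
......

Derivation:
Simulating step by step:
Generation 0 (given above): 8 live cells
Generation 1: 7 live cells
(generation 1 grid is the final answer)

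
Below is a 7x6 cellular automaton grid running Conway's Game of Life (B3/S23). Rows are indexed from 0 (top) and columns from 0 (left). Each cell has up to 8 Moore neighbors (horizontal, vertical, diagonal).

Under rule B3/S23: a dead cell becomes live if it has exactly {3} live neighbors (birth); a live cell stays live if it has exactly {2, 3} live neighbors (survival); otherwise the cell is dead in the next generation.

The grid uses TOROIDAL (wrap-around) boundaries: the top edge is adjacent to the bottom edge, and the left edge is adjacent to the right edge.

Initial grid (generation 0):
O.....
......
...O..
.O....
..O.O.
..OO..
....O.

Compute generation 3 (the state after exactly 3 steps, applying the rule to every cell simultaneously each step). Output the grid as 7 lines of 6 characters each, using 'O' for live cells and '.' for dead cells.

Answer: ......
......
..O...
.OO...
O..O..
.OO...
..O...

Derivation:
Simulating step by step:
Generation 0 (given above): 8 live cells
Generation 1: 7 live cells
......
......
......
..OO..
.OO...
..O.O.
...O..
Generation 2: 7 live cells
......
......
......
.OOO..
.O....
.OO...
...O..
Generation 3: 8 live cells
(generation 3 grid is the final answer)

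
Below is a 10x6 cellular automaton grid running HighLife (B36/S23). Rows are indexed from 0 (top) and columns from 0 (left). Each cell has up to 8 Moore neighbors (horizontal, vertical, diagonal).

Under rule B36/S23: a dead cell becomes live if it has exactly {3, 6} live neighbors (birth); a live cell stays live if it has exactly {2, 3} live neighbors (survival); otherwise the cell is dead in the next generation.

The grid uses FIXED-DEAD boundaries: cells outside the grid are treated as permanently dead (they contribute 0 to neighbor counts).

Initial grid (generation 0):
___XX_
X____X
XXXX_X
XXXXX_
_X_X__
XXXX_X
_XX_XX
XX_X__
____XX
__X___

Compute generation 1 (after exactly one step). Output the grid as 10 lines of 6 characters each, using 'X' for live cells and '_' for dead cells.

Simulating step by step:
Generation 0 (given above): 31 live cells
Generation 1: 14 live cells
(generation 1 grid is the final answer)

Answer: ____X_
X____X
_____X
______
______
X____X
_____X
XX_X__
_XXXX_
______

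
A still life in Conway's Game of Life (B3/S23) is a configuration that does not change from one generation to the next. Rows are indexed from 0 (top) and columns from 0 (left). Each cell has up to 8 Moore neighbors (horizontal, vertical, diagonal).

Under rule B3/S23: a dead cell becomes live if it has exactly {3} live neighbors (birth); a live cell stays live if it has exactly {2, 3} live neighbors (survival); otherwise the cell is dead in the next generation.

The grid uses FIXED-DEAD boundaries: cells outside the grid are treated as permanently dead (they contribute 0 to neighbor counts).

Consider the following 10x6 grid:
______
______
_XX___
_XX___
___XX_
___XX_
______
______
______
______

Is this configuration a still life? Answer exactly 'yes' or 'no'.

Compute generation 1 and compare to generation 0 (given above):
Generation 1:
______
______
_XX___
_X____
____X_
___XX_
______
______
______
______
Cell (3,2) differs: gen0=1 vs gen1=0 -> NOT a still life.

Answer: no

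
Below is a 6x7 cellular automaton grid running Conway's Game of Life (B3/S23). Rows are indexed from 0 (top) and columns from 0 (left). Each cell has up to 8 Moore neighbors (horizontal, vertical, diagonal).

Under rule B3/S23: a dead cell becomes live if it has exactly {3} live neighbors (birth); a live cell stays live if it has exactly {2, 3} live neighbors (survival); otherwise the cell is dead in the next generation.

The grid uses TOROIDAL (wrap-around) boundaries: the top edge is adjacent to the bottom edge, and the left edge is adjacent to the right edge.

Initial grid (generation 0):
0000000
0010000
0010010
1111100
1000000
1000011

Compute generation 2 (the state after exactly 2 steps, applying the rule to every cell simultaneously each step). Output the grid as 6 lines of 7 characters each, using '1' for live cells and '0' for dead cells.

Answer: 1000001
0000000
0000110
0110001
0010000
1001101

Derivation:
Simulating step by step:
Generation 0 (given above): 12 live cells
Generation 1: 13 live cells
0000001
0000000
0000100
1011101
0011110
1000001
Generation 2: 12 live cells
(generation 2 grid is the final answer)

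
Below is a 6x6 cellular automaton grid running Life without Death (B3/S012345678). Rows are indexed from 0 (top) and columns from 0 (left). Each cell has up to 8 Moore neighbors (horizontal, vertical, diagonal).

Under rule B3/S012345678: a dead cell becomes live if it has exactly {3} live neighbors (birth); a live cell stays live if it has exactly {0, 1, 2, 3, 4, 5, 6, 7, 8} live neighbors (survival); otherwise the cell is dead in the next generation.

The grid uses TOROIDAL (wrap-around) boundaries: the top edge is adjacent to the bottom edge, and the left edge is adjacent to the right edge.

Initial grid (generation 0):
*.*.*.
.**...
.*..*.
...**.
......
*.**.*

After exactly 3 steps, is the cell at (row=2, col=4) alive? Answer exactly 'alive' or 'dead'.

Simulating step by step:
Generation 0 (given above): 13 live cells
Generation 1: 18 live cells
*.*.*.
***..*
.*..*.
...**.
..*..*
*.****
Generation 2: 23 live cells
*.*.*.
***.**
.*..*.
..****
***..*
*.****
Generation 3: 23 live cells
*.*.*.
***.**
.*..*.
..****
***..*
*.****

Cell (2,4) at generation 3: 1 -> alive

Answer: alive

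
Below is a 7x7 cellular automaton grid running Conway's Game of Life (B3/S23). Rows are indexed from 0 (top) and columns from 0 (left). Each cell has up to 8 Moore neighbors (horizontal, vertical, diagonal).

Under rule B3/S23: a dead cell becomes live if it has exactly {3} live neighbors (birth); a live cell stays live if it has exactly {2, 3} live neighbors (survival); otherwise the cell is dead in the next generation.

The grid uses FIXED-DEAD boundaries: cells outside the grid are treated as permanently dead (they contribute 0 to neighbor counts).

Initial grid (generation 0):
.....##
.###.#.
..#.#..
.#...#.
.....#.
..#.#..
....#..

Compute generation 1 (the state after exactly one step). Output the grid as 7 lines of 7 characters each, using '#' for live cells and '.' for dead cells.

Simulating step by step:
Generation 0 (given above): 14 live cells
Generation 1: 19 live cells
(generation 1 grid is the final answer)

Answer: ..#.###
.###.##
....##.
....##.
....##.
...###.
...#...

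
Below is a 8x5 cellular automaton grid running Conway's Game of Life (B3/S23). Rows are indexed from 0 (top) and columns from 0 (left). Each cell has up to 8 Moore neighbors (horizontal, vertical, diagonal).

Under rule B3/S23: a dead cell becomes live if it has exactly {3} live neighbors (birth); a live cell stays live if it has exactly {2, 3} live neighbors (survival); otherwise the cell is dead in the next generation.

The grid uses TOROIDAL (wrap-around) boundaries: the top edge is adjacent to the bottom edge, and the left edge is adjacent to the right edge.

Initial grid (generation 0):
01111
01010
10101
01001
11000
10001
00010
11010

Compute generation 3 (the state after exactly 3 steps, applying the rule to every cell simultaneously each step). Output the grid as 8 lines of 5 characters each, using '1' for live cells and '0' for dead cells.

Simulating step by step:
Generation 0 (given above): 19 live cells
Generation 1: 14 live cells
00000
00000
00101
00111
01000
11001
01110
11000
Generation 2: 12 live cells
00000
00000
00101
11101
01000
00011
00010
11000
Generation 3: 11 live cells
(generation 3 grid is the final answer)

Answer: 00000
00000
00101
00101
01000
00111
10110
00000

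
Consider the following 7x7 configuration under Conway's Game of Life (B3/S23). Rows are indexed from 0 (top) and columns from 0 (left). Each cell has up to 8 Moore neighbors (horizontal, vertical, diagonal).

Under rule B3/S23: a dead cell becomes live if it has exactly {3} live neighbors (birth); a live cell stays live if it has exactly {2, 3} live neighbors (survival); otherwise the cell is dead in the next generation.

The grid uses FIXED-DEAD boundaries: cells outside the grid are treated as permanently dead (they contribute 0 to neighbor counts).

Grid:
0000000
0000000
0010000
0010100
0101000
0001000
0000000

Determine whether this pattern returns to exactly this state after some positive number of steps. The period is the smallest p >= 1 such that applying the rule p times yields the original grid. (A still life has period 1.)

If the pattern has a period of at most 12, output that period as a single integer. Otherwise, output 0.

Answer: 2

Derivation:
Simulating and comparing each generation to the original:
Gen 0 (original, given above): 6 live cells
Gen 1: 6 live cells, differs from original
Gen 2: 6 live cells, MATCHES original -> period = 2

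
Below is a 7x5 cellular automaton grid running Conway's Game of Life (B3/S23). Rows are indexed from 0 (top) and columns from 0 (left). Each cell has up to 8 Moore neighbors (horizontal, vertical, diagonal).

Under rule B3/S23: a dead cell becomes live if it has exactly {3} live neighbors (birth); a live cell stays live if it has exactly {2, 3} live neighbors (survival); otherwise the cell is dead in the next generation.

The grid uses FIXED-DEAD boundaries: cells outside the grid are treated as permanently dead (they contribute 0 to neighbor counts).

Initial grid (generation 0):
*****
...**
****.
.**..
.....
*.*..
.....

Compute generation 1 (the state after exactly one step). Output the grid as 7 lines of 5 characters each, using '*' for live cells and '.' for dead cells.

Simulating step by step:
Generation 0 (given above): 15 live cells
Generation 1: 8 live cells
(generation 1 grid is the final answer)

Answer: .**.*
.....
*...*
*..*.
..*..
.....
.....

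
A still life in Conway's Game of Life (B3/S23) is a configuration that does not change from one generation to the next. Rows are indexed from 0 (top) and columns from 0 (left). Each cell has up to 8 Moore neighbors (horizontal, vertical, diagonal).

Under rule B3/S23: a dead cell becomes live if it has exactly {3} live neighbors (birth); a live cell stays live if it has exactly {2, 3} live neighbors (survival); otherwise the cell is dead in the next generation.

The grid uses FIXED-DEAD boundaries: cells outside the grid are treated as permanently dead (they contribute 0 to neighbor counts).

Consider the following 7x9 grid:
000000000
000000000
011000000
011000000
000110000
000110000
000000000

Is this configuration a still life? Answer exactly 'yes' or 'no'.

Compute generation 1 and compare to generation 0 (given above):
Generation 1:
000000000
000000000
011000000
010000000
000010000
000110000
000000000
Cell (3,2) differs: gen0=1 vs gen1=0 -> NOT a still life.

Answer: no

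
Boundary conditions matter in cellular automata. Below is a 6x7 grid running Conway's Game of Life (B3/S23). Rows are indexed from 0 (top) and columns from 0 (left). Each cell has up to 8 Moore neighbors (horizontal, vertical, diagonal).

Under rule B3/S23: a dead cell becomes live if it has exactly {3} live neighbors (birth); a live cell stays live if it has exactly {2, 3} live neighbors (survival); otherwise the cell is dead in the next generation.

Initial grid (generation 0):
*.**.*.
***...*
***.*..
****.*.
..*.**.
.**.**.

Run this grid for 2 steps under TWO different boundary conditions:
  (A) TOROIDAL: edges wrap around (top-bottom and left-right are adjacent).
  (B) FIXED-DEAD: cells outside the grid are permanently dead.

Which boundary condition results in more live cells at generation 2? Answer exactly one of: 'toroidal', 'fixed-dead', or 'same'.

Answer: fixed-dead

Derivation:
Under TOROIDAL boundary, generation 2:
....**.
......*
.......
....**.
......*
.......
Population = 6

Under FIXED-DEAD boundary, generation 2:
...**..
.....*.
......*
....***
*...*.*
.*...*.
Population = 12

Comparison: toroidal=6, fixed-dead=12 -> fixed-dead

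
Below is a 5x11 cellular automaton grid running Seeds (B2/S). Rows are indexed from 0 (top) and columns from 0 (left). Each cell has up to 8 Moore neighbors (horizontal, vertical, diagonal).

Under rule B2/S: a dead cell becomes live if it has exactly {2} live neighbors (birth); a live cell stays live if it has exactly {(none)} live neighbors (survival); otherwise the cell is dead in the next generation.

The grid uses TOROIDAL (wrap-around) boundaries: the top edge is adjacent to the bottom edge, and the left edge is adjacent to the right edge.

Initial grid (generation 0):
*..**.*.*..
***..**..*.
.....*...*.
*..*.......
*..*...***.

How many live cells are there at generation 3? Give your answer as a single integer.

Answer: 13

Derivation:
Simulating step by step:
Generation 0 (given above): 20 live cells
Generation 1: 8 live cells
...........
...........
...*....*..
.**...**...
.....**....
Generation 2: 9 live cells
.....**....
...........
.*....*....
...**...*..
.**........
Generation 3: 13 live cells
.**........
.......*...
..****.*...
*....*.*...
......**...
Population at generation 3: 13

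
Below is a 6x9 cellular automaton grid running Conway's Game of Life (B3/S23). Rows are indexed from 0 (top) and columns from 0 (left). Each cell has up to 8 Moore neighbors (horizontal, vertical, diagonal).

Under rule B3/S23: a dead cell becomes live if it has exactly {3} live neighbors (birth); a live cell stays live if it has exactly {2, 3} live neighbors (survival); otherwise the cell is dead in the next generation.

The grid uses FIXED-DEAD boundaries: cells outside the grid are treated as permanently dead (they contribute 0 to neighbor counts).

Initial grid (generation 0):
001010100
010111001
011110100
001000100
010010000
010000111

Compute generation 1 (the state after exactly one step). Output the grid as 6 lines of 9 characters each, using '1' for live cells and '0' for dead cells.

Answer: 001010000
010000110
010000110
000010000
011001100
000000010

Derivation:
Simulating step by step:
Generation 0 (given above): 21 live cells
Generation 1: 14 live cells
(generation 1 grid is the final answer)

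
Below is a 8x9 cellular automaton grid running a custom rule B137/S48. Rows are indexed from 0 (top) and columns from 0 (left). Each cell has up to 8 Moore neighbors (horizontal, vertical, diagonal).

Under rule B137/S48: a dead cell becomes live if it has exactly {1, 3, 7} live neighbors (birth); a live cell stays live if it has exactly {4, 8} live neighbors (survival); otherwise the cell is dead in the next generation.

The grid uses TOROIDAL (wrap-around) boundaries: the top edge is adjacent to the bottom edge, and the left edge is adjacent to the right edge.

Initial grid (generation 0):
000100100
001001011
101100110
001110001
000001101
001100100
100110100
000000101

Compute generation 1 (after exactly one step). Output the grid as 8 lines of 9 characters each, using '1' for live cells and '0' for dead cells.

Answer: 010001001
010010010
001001010
110100000
000000000
000000000
001000000
010110000

Derivation:
Simulating step by step:
Generation 0 (given above): 27 live cells
Generation 1: 16 live cells
(generation 1 grid is the final answer)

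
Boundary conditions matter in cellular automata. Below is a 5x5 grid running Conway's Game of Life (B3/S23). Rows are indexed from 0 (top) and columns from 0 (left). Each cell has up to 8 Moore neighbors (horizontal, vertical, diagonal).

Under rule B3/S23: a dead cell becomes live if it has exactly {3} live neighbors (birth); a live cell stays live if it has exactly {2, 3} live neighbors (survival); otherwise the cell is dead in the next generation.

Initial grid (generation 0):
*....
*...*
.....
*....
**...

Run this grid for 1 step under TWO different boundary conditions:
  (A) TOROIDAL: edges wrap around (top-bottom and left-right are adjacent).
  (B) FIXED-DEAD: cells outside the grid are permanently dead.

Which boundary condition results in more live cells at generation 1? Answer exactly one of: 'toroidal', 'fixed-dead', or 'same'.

Answer: toroidal

Derivation:
Under TOROIDAL boundary, generation 1:
.....
*...*
*...*
**...
**..*
Population = 9

Under FIXED-DEAD boundary, generation 1:
.....
.....
.....
**...
**...
Population = 4

Comparison: toroidal=9, fixed-dead=4 -> toroidal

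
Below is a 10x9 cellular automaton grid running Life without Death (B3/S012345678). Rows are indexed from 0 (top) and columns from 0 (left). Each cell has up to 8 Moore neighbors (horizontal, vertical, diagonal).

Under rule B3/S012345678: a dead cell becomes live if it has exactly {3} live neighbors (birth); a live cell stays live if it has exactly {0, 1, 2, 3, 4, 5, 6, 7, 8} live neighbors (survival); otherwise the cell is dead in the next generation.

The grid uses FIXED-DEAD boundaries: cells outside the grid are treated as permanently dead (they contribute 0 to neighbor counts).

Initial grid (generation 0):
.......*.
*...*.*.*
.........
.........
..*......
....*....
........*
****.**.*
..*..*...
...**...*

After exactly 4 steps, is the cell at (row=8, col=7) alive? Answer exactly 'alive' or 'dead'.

Answer: alive

Derivation:
Simulating step by step:
Generation 0 (given above): 20 live cells
Generation 1: 31 live cells
.......*.
*...*.***
.........
.........
..*......
....*....
.*****.**
*********
..*..***.
...**...*
Generation 2: 40 live cells
......***
*...*.***
.......*.
.........
..*......
.*..**...
******.**
*********
..*..***.
...******
Generation 3: 46 live cells
.....****
*...*****
......***
.........
..*......
**..***..
******.**
*********
..*..***.
...******
Generation 4: 51 live cells
....*****
*...*****
......***
.......*.
.**..*...
**..****.
******.**
*********
..*..***.
...******

Cell (8,7) at generation 4: 1 -> alive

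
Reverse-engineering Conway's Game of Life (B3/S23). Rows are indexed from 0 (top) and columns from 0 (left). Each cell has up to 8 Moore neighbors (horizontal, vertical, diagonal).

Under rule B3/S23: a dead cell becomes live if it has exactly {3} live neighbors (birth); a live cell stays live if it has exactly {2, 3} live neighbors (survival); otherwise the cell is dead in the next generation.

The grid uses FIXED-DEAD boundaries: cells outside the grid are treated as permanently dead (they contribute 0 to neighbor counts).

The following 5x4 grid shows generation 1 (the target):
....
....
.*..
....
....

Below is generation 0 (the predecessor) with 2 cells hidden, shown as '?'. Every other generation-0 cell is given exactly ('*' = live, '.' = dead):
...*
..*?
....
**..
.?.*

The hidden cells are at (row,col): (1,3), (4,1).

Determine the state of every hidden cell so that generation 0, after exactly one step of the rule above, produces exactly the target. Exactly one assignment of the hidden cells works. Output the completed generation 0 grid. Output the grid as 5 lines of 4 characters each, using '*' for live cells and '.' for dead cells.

Hidden generation-0 cells (in order): (1,3), (4,1).
A hidden cell only influences target cells in its own 3x3 neighborhood. Try each of the 2^2 = 4 assignments, step the completed generation 0 forward once under B3/S23, and compare with the target:
  (1,3)=. (4,1)=. -> step reproduces the target at every cell -> ACCEPT
  (1,3)=. (4,1)=* -> step gives (3,0)='*' but target has '.' -> reject
  (1,3)=* (4,1)=. -> step gives (0,2)='*' but target has '.' -> reject
  (1,3)=* (4,1)=* -> step gives (0,2)='*' but target has '.' -> reject
Unique solution: (1,3)=dead, (4,1)=dead.
Check: live-neighbor counts of every cell in the completed generation 0:
0121
0112
2321
1121
2220
Applying B3/S23 to generation 0 with these counts gives:
....
....
.*..
....
....
which matches the target exactly.

Answer: ...*
..*.
....
**..
...*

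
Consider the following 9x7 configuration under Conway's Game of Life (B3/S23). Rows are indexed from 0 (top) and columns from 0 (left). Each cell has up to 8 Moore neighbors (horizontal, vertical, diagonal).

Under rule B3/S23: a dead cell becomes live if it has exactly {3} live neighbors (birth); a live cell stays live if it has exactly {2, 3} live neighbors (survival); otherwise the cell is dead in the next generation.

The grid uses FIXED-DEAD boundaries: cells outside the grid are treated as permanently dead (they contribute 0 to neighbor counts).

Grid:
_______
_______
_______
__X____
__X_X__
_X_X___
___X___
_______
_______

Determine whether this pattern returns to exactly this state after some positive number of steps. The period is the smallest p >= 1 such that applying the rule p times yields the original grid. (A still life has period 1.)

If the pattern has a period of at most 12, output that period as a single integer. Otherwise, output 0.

Answer: 2

Derivation:
Simulating and comparing each generation to the original:
Gen 0 (original, given above): 6 live cells
Gen 1: 6 live cells, differs from original
Gen 2: 6 live cells, MATCHES original -> period = 2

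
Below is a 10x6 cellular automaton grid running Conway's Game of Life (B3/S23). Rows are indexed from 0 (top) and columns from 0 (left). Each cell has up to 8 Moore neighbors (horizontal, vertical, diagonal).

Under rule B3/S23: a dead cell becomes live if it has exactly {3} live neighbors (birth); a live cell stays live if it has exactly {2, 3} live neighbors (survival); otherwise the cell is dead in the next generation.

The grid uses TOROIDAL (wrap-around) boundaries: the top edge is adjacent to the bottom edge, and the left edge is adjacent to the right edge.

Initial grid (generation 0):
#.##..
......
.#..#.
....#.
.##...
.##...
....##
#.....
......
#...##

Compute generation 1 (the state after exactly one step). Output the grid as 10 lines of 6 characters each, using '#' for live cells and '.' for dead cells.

Answer: ##.##.
.###..
......
.###..
.###..
####..
##...#
.....#
#.....
##.###

Derivation:
Simulating step by step:
Generation 0 (given above): 16 live cells
Generation 1: 27 live cells
(generation 1 grid is the final answer)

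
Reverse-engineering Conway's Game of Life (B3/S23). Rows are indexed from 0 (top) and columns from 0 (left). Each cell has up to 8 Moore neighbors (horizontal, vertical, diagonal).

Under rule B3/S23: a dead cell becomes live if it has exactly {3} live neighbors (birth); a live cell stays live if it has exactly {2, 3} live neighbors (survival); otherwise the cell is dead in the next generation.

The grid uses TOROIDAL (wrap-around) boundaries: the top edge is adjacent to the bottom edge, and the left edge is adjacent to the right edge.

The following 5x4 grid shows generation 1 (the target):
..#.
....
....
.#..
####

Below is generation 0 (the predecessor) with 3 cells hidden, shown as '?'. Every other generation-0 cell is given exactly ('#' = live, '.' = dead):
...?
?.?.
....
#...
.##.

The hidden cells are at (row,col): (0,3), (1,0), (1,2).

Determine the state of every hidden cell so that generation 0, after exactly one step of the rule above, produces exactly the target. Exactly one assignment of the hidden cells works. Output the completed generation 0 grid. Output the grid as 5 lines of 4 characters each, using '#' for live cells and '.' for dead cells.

Hidden generation-0 cells (in order): (0,3), (1,0), (1,2).
A hidden cell only influences target cells in its own 3x3 neighborhood. Try each of the 2^3 = 8 assignments, step the completed generation 0 forward once under B3/S23, and compare with the target:
  (0,3)=. (1,0)=. (1,2)=. -> step gives (0,2)='.' but target has '#' -> reject
  (0,3)=. (1,0)=. (1,2)=# -> step gives (0,1)='#' but target has '.' -> reject
  (0,3)=. (1,0)=# (1,2)=. -> step gives (0,1)='#' but target has '.' -> reject
  (0,3)=. (1,0)=# (1,2)=# -> step gives (0,3)='#' but target has '.' -> reject
  (0,3)=# (1,0)=. (1,2)=. -> step reproduces the target at every cell -> ACCEPT
  (0,3)=# (1,0)=. (1,2)=# -> step gives (0,1)='#' but target has '.' -> reject
  (0,3)=# (1,0)=# (1,2)=. -> step gives (0,0)='#' but target has '.' -> reject
  (0,3)=# (1,0)=# (1,2)=# -> step gives (0,0)='#' but target has '.' -> reject
Unique solution: (0,3)=live, (1,0)=dead, (1,2)=dead.
Check: live-neighbor counts of every cell in the completed generation 0:
2231
1011
1101
1322
3223
Applying B3/S23 to generation 0 with these counts gives:
..#.
....
....
.#..
####
which matches the target exactly.

Answer: ...#
....
....
#...
.##.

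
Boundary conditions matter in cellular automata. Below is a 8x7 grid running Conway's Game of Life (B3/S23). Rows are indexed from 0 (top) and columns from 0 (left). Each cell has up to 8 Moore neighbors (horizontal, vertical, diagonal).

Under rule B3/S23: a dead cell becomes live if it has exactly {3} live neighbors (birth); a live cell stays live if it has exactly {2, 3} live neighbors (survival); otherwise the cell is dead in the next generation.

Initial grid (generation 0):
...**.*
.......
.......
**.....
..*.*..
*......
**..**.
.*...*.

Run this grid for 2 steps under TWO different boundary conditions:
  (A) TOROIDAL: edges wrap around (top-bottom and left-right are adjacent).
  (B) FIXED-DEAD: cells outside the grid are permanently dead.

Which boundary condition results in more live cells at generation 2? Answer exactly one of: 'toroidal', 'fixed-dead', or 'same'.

Under TOROIDAL boundary, generation 2:
..***..
.......
.......
.......
**..**.
...*...
.......
****..*
Population = 13

Under FIXED-DEAD boundary, generation 2:
.......
.......
.......
.......
**..*..
*..*.*.
..*...*
**..**.
Population = 12

Comparison: toroidal=13, fixed-dead=12 -> toroidal

Answer: toroidal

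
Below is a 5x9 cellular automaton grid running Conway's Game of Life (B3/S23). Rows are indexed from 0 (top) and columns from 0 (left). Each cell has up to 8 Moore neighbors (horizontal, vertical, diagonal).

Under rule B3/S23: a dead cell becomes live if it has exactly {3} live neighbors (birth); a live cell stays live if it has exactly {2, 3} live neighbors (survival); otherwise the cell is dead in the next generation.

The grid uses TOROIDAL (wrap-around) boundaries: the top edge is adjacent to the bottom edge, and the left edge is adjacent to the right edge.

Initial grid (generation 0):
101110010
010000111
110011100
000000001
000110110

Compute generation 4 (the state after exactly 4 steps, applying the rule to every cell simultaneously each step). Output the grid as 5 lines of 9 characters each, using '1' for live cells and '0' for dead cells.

Answer: 011010010
011000000
100000010
101000000
111000000

Derivation:
Simulating step by step:
Generation 0 (given above): 19 live cells
Generation 1: 15 live cells
111010000
000000000
010001100
100100001
001011110
Generation 2: 18 live cells
011010100
101001000
100000000
111100001
001011110
Generation 3: 20 live cells
001010010
101101000
000100000
101111111
000010111
Generation 4: 13 live cells
(generation 4 grid is the final answer)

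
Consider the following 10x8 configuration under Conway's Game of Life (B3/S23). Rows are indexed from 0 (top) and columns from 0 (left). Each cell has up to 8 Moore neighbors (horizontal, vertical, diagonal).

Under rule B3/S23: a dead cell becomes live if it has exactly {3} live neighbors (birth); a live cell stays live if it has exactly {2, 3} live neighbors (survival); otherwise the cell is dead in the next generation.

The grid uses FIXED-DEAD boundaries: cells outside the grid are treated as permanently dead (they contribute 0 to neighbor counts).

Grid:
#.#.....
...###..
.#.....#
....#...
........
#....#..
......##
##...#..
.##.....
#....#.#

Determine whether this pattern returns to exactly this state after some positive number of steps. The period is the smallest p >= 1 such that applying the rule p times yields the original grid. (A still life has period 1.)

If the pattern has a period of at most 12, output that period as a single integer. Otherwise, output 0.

Simulating and comparing each generation to the original:
Gen 0 (original, given above): 20 live cells
Gen 1: 20 live cells, differs from original
Gen 2: 16 live cells, differs from original
Gen 3: 8 live cells, differs from original
Gen 4: 1 live cells, differs from original
Gen 5: 0 live cells, differs from original
Gen 6: 0 live cells, differs from original
Gen 7: 0 live cells, differs from original
Gen 8: 0 live cells, differs from original
Gen 9: 0 live cells, differs from original
Gen 10: 0 live cells, differs from original
Gen 11: 0 live cells, differs from original
Gen 12: 0 live cells, differs from original
No period found within 12 steps.

Answer: 0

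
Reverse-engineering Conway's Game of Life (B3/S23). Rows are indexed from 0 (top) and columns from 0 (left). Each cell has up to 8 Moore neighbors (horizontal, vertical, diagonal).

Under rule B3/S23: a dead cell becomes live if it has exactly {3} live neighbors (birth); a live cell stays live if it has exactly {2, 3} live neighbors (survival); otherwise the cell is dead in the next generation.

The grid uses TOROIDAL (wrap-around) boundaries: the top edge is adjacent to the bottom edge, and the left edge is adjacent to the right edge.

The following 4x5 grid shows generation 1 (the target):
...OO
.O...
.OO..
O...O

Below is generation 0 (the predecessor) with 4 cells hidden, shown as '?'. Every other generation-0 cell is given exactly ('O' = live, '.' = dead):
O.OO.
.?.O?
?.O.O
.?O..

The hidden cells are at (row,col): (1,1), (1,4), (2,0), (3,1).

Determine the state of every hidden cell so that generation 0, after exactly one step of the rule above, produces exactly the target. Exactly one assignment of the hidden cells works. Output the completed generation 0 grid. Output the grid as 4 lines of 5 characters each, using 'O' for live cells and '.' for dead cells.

Hidden generation-0 cells (in order): (1,1), (1,4), (2,0), (3,1).
A hidden cell only influences target cells in its own 3x3 neighborhood. Try each of the 2^4 = 16 assignments, step the completed generation 0 forward once under B3/S23, and compare with the target:
  (1,1)=. (1,4)=. (2,0)=. (3,1)=. -> step gives (0,1)='O' but target has '.' -> reject
  (1,1)=. (1,4)=. (2,0)=. (3,1)=O -> step reproduces the target at every cell -> ACCEPT
  (1,1)=. (1,4)=. (2,0)=O (3,1)=. -> step gives (0,1)='O' but target has '.' -> reject
  (1,1)=. (1,4)=. (2,0)=O (3,1)=O -> step gives (1,0)='O' but target has '.' -> reject
  (1,1)=. (1,4)=O (2,0)=. (3,1)=. -> step gives (0,1)='O' but target has '.' -> reject
  (1,1)=. (1,4)=O (2,0)=. (3,1)=O -> step gives (0,0)='O' but target has '.' -> reject
  (1,1)=. (1,4)=O (2,0)=O (3,1)=. -> step gives (0,1)='O' but target has '.' -> reject
  (1,1)=. (1,4)=O (2,0)=O (3,1)=O -> step gives (0,0)='O' but target has '.' -> reject
  (1,1)=O (1,4)=. (2,0)=. (3,1)=. -> step gives (1,0)='O' but target has '.' -> reject
  (1,1)=O (1,4)=. (2,0)=. (3,1)=O -> step gives (0,0)='O' but target has '.' -> reject
  (1,1)=O (1,4)=. (2,0)=O (3,1)=. -> step gives (1,1)='.' but target has 'O' -> reject
  (1,1)=O (1,4)=. (2,0)=O (3,1)=O -> step gives (0,0)='O' but target has '.' -> reject
  (1,1)=O (1,4)=O (2,0)=. (3,1)=. -> step gives (0,0)='O' but target has '.' -> reject
  (1,1)=O (1,4)=O (2,0)=. (3,1)=O -> step gives (0,0)='O' but target has '.' -> reject
  (1,1)=O (1,4)=O (2,0)=O (3,1)=. -> step gives (0,0)='O' but target has '.' -> reject
  (1,1)=O (1,4)=O (2,0)=O (3,1)=O -> step gives (0,0)='O' but target has '.' -> reject
Unique solution: (1,1)=dead, (1,4)=dead, (2,0)=dead, (3,1)=live.
Check: live-neighbor counts of every cell in the completed generation 0:
14433
23444
23341
34453
Applying B3/S23 to generation 0 with these counts gives:
...OO
.O...
.OO..
O...O
which matches the target exactly.

Answer: O.OO.
...O.
..O.O
.OO..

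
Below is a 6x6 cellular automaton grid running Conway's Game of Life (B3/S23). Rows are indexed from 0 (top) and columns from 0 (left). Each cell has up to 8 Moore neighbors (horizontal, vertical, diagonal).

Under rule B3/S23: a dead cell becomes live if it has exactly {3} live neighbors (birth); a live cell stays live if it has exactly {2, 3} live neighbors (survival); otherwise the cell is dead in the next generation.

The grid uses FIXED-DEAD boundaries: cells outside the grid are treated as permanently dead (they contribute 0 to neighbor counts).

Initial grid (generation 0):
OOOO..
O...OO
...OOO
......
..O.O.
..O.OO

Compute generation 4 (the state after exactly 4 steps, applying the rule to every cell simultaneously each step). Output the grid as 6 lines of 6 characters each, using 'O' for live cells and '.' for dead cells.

Answer: O...O.
O....O
...OOO
......
......
......

Derivation:
Simulating step by step:
Generation 0 (given above): 15 live cells
Generation 1: 14 live cells
OOOOO.
O....O
...O.O
.....O
....OO
....OO
Generation 2: 11 live cells
OOOOO.
O....O
.....O
.....O
......
....OO
Generation 3: 13 live cells
OOOOO.
O.OO.O
....OO
......
....OO
......
Generation 4: 7 live cells
(generation 4 grid is the final answer)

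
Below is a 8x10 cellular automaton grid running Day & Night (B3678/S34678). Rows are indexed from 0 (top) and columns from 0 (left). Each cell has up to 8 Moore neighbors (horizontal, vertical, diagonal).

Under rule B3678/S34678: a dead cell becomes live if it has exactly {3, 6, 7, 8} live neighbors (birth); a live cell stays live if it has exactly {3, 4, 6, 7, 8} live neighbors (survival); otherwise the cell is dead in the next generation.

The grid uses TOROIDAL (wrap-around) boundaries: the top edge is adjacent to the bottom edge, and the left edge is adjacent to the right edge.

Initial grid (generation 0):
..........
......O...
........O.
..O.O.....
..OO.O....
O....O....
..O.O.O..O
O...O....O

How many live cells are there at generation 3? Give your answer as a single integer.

Answer: 5

Derivation:
Simulating step by step:
Generation 0 (given above): 16 live cells
Generation 1: 11 live cells
..........
..........
..........
..........
.O.O......
.OO..OO...
.O.O.....O
...O.O....
Generation 2: 8 live cells
..........
..........
..........
..........
..........
.O.OO.....
O....OO...
..O.O.....
Generation 3: 5 live cells
..........
..........
..........
..........
..........
.....O....
.OO..O....
.....O....
Population at generation 3: 5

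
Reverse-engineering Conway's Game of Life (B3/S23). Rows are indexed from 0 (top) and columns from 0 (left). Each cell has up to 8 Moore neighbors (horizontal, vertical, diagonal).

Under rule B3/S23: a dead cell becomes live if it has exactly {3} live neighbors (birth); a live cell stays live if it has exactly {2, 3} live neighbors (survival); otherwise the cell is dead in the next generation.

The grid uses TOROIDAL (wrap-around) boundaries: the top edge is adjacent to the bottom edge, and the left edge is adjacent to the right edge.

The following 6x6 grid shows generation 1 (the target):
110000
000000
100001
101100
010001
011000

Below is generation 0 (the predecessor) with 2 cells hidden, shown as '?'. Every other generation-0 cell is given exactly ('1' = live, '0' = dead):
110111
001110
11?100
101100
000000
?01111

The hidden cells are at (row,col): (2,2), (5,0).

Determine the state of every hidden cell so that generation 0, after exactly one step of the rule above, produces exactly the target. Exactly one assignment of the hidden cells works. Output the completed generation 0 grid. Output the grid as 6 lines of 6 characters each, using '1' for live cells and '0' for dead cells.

Answer: 110111
001110
110100
101100
000000
001111

Derivation:
Hidden generation-0 cells (in order): (2,2), (5,0).
A hidden cell only influences target cells in its own 3x3 neighborhood. Try each of the 2^2 = 4 assignments, step the completed generation 0 forward once under B3/S23, and compare with the target:
  (2,2)=0 (5,0)=0 -> step reproduces the target at every cell -> ACCEPT
  (2,2)=0 (5,0)=1 -> step gives (0,0)='0' but target has '1' -> reject
  (2,2)=1 (5,0)=0 -> step gives (3,2)='0' but target has '1' -> reject
  (2,2)=1 (5,0)=1 -> step gives (0,0)='0' but target has '1' -> reject
Unique solution: (2,2)=dead, (5,0)=dead.
Check: live-neighbor counts of every cell in the completed generation 0:
336775
555555
246543
243222
234543
433454
Applying B3/S23 to generation 0 with these counts gives:
110000
000000
100001
101100
010001
011000
which matches the target exactly.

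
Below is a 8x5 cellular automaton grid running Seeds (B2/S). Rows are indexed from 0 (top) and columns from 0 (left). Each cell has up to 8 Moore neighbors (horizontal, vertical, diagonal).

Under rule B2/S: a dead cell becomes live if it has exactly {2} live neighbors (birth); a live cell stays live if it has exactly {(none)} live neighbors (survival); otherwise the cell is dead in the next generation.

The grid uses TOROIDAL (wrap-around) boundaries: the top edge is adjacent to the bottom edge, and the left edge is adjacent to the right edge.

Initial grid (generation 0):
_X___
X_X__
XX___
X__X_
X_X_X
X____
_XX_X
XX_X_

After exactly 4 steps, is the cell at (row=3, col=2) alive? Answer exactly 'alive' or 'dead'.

Answer: dead

Derivation:
Simulating step by step:
Generation 0 (given above): 17 live cells
Generation 1: 3 live cells
___X_
____X
___X_
_____
_____
_____
_____
_____
Generation 2: 3 live cells
____X
__X__
____X
_____
_____
_____
_____
_____
Generation 3: 4 live cells
___X_
X___X
___X_
_____
_____
_____
_____
_____
Generation 4: 3 live cells
X____
__X__
X____
_____
_____
_____
_____
_____

Cell (3,2) at generation 4: 0 -> dead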